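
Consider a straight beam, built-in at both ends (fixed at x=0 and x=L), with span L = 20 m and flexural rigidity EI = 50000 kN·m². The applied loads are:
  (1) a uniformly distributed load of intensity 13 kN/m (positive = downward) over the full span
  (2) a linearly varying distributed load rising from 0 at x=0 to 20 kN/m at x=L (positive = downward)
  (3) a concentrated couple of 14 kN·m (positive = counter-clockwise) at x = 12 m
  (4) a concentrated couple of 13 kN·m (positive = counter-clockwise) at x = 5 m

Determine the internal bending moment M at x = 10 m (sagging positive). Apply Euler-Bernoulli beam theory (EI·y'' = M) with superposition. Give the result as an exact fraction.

M(10) = 23141/60 kN·m

Load 1 — uniform load w=13 kN/m over full span:
  M_1 = wLx/2 - wL²/12 - wx²/2 = 13·20·10/2 - 13·20²/12 - 13·10²/2 = 650/3 kN·m
Load 2 — triangular load w₀=20 kN/m (0→w₀ over full span):
  M_2 = 3w₀Lx/20 - w₀L²/30 - w₀x³/(6L) = 3·20·20·10/20 - 20·20²/30 - 20·10³/(6·20) = 500/3 kN·m
Load 3 — applied couple M₀=14 kN·m at a=12 m (b=L-a=8):
  M_3 = R_Ax - M_A  [x≤a] with R_A=126/125, M_A=112/25 = (126/125)·10 - (112/25) = 28/5 kN·m
Load 4 — applied couple M₀=13 kN·m at a=5 m (b=L-a=15):
  M_4 = R_Ax - M_A - M₀  [x>a] with R_A=117/160, M_A=-39/16 = (117/160)·10 - (-39/16) - 13 = -13/4 kN·m
Superposition: M = Σ M_i = 23141/60 kN·m ≈ 385.683333 kN·m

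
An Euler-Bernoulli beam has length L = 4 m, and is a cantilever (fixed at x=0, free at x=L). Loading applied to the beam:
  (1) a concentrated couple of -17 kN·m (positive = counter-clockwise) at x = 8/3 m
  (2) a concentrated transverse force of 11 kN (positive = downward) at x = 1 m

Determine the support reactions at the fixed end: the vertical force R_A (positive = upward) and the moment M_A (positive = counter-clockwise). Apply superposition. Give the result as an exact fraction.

R_A = 11 kN, M_A = 28 kN·m

Load 1 — applied couple M₀=-17 kN·m at a=8/3 m (b=L-a=4/3):
  R_A = 0 kN
  M_A = -M₀ = -(-17) = 17 kN·m
Load 2 — point force P=11 kN at a=1 m (b=L-a=3):
  R_A = P = 11 kN
  M_A = Pa = 11·1 = 11 kN·m
Superposition: R_A = 11 kN, M_A = 28 kN·m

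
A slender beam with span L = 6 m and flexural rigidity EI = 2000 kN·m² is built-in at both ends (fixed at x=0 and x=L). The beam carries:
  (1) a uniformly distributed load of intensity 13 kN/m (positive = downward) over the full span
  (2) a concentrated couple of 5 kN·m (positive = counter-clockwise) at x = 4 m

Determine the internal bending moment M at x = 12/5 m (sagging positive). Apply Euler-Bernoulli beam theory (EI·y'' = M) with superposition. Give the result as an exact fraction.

M(12/5) = 454/25 kN·m

Load 1 — uniform load w=13 kN/m over full span:
  M_1 = wLx/2 - wL²/12 - wx²/2 = 13·6·(12/5)/2 - 13·6²/12 - 13·(12/5)²/2 = 429/25 kN·m
Load 2 — applied couple M₀=5 kN·m at a=4 m (b=L-a=2):
  M_2 = R_Ax - M_A  [x≤a] with R_A=10/9, M_A=5/3 = (10/9)·(12/5) - (5/3) = 1 kN·m
Superposition: M = Σ M_i = 454/25 kN·m ≈ 18.160000 kN·m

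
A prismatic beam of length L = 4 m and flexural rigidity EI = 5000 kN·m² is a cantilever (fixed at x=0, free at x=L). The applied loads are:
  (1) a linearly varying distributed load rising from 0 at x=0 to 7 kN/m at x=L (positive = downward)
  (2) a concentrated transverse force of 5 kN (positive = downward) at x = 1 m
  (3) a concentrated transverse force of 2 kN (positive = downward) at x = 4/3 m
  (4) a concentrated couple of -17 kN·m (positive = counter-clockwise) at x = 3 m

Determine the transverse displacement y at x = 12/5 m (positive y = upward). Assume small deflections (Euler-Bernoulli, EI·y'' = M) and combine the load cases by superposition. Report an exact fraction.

y(12/5) = -339259453/12656250000 m

Load 1 — triangular load w₀=7 kN/m (0→w₀ over full span):
  y_1 = (w₀Lx³/12-w₀L²x²/6-w₀x⁵/(120L))/EI = (7·4·(12/5)³/12-7·4²·(12/5)²/6-7·(12/5)⁵/(120·4))/5000 = -149268/9765625 m
Load 2 — point force P=5 kN at a=1 m (b=L-a=3):
  y_2 = -Pa²(3x-a)/(6EI)  [x>a] = -5·1²·(3·(12/5)-1)/(6·5000) = -31/30000 m
Load 3 — point force P=2 kN at a=4/3 m (b=L-a=8/3):
  y_3 = -Pa²(3x-a)/(6EI)  [x>a] = -2·(4/3)²·(3·(12/5)-(4/3))/(6·5000) = -176/253125 m
Load 4 — applied couple M₀=-17 kN·m at a=3 m (b=L-a=1):
  y_4 = M₀x²/(2EI)  [x≤a] = (-17)·(12/5)²/(2·5000) = -153/15625 m
Superposition: y = Σ y_i = -339259453/12656250000 m ≈ -0.026806 m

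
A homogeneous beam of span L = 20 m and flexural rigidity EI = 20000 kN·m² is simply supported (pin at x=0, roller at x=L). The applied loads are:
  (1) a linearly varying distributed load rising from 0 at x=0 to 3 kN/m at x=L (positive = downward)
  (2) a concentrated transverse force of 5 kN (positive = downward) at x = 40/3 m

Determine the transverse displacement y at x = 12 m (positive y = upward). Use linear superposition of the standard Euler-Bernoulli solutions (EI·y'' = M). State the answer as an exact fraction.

y(12) = -78811/421875 m

Load 1 — triangular load w₀=3 kN/m (0→w₀ over full span):
  y_1 = -w₀x(7L⁴-10L²x²+3x⁴)/(360LEI) = -3·12·(7·20⁴-10·20²·12²+3·12⁴)/(360·20·20000) = -2368/15625 m
Load 2 — point force P=5 kN at a=40/3 m (b=L-a=20/3):
  y_2 = -Pbx(L²-b²-x²)/(6LEI)  [x≤a] = -5·(20/3)·12·(20²-(20/3)²-12²)/(6·20·20000) = -119/3375 m
Superposition: y = Σ y_i = -78811/421875 m ≈ -0.186811 m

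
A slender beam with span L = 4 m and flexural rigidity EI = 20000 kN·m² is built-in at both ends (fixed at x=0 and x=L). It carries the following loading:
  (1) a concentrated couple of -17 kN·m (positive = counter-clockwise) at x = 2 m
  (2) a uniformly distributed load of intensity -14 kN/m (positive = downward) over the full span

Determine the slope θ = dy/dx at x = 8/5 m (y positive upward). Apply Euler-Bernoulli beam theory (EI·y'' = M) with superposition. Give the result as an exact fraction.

Load 1 — applied couple M₀=-17 kN·m at a=2 m (b=L-a=2):
  θ_1 = (R_Ax²/2 - M_Ax)/EI  [x≤a] with R_A=-51/8, M_A=-17/4 = ((-51/8)·(8/5)²/2 - (-17/4)·(8/5))/20000 = -17/250000 rad
Load 2 — uniform load w=-14 kN/m over full span:
  θ_2 = -wx(L-x)(L-2x)/(12EI) = -(-14)·(8/5)·(4-(8/5))·(4-2·(8/5))/(12·20000) = 14/78125 rad
Superposition: θ = Σ θ_i = 139/1250000 rad ≈ 0.000111 rad

θ(8/5) = 139/1250000 rad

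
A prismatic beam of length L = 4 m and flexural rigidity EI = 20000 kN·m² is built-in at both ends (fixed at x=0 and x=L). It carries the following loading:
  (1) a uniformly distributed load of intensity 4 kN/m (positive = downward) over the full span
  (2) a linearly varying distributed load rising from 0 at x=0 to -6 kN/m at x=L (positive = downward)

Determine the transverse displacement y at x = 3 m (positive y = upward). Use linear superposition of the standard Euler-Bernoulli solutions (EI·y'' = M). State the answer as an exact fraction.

y(3) = -21/1600000 m

Load 1 — uniform load w=4 kN/m over full span:
  y_1 = -wx²(L-x)²/(24EI) = -4·3²·(4-3)²/(24·20000) = -3/40000 m
Load 2 — triangular load w₀=-6 kN/m (0→w₀ over full span):
  y_2 = -w₀x²(L-x)²(x+2L)/(120LEI) = -(-6)·3²·(4-3)²·(3+2·4)/(120·4·20000) = 99/1600000 m
Superposition: y = Σ y_i = -21/1600000 m ≈ -0.000013 m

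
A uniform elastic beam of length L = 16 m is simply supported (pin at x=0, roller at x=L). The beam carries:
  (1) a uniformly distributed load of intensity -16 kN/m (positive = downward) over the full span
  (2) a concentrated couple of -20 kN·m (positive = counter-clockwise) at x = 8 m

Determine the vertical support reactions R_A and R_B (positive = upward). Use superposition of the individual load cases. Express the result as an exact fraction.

R_A = -517/4 kN, R_B = -507/4 kN

Load 1 — uniform load w=-16 kN/m over full span:
  R_A = wL/2 = (-16)·16/2 = -128 kN
  R_B = wL/2 = (-16)·16/2 = -128 kN
Load 2 — applied couple M₀=-20 kN·m at a=8 m (b=L-a=8):
  R_A = M₀/L = (-20)/16 = -5/4 kN
  R_B = -M₀/L = -(-20)/16 = 5/4 kN
Superposition: R_A = -517/4 kN, R_B = -507/4 kN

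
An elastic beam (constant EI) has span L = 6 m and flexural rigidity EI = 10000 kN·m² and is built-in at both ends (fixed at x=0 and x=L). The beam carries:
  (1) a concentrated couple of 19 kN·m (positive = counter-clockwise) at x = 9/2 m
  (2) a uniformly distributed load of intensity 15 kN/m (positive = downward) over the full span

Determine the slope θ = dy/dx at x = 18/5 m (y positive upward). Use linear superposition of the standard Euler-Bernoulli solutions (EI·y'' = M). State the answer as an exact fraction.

Load 1 — applied couple M₀=19 kN·m at a=9/2 m (b=L-a=3/2):
  θ_1 = (R_Ax²/2 - M_Ax)/EI  [x≤a] with R_A=57/16, M_A=95/16 = ((57/16)·(18/5)²/2 - (95/16)·(18/5))/10000 = 171/1000000 rad
Load 2 — uniform load w=15 kN/m over full span:
  θ_2 = -wx(L-x)(L-2x)/(12EI) = -15·(18/5)·(6-(18/5))·(6-2·(18/5))/(12·10000) = 81/62500 rad
Superposition: θ = Σ θ_i = 1467/1000000 rad ≈ 0.001467 rad

θ(18/5) = 1467/1000000 rad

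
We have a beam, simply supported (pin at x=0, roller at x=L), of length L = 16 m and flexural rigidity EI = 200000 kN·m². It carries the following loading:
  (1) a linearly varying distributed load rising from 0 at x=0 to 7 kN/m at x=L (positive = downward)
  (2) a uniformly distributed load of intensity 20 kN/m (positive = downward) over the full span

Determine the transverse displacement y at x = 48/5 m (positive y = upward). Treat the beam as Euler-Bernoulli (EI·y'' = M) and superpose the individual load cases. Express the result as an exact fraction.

y(48/5) = -14025728/146484375 m

Load 1 — triangular load w₀=7 kN/m (0→w₀ over full span):
  y_1 = -w₀x(7L⁴-10L²x²+3x⁴)/(360LEI) = -7·(48/5)·(7·16⁴-10·16²·(48/5)²+3·(48/5)⁴)/(360·16·200000) = -2121728/146484375 m
Load 2 — uniform load w=20 kN/m over full span:
  y_2 = -wx(L³-2Lx²+x³)/(24EI) = -20·(48/5)·(16³-2·16·(48/5)²+(48/5)³)/(24·200000) = -31744/390625 m
Superposition: y = Σ y_i = -14025728/146484375 m ≈ -0.095749 m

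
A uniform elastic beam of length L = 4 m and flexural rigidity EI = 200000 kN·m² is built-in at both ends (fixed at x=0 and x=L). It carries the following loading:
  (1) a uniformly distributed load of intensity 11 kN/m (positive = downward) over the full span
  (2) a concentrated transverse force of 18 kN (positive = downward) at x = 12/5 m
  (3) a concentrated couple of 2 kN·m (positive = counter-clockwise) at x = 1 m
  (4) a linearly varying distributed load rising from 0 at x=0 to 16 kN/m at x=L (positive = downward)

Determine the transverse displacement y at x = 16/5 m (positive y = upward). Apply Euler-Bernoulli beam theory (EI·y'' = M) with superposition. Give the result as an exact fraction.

y(16/5) = -357227/9375000000 m

Load 1 — uniform load w=11 kN/m over full span:
  y_1 = -wx²(L-x)²/(24EI) = -11·(16/5)²·(4-(16/5))²/(24·200000) = -88/5859375 m
Load 2 — point force P=18 kN at a=12/5 m (b=L-a=8/5):
  y_2 = -Pa²(L-x)²(3bL-(3b+a)(L-x))/(6L³EI)  [x>a] = -18·(12/5)²·(4-(16/5))²·(3·(8/5)·4-(3·(8/5)+(12/5))·(4-(16/5)))/(6·4³·200000) = -567/48828125 m
Load 3 — applied couple M₀=2 kN·m at a=1 m (b=L-a=3):
  y_3 = (R_Ax³/6 - M_Ax²/2 - M₀(x-a)²/2)/EI  [x>a] with R_A=9/16, M_A=-3/8 = ((9/16)·(16/5)³/6 - (-3/8)·(16/5)²/2 - 2·((16/5)-1)²/2)/200000 = 19/25000000 m
Load 4 — triangular load w₀=16 kN/m (0→w₀ over full span):
  y_4 = -w₀x²(L-x)²(x+2L)/(120LEI) = -16·(16/5)²·(4-(16/5))²·((16/5)+2·4)/(120·4·200000) = -1792/146484375 m
Superposition: y = Σ y_i = -357227/9375000000 m ≈ -0.000038 m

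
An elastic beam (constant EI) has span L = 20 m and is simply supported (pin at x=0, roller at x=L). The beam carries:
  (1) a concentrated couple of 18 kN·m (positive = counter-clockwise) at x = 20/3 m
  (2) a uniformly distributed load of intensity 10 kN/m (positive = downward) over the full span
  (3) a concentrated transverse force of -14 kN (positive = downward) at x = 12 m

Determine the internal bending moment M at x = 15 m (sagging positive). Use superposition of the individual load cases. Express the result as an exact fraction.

M(15) = 657/2 kN·m

Load 1 — applied couple M₀=18 kN·m at a=20/3 m (b=L-a=40/3):
  M_1 = M₀x/L - M₀  [x>a] = 18·15/20 - 18 = -9/2 kN·m
Load 2 — uniform load w=10 kN/m over full span:
  M_2 = wx(L-x)/2 = 10·15·(20-15)/2 = 375 kN·m
Load 3 — point force P=-14 kN at a=12 m (b=L-a=8):
  M_3 = Pa(L-x)/L  [x>a] = (-14)·12·(20-15)/20 = -42 kN·m
Superposition: M = Σ M_i = 657/2 kN·m ≈ 328.500000 kN·m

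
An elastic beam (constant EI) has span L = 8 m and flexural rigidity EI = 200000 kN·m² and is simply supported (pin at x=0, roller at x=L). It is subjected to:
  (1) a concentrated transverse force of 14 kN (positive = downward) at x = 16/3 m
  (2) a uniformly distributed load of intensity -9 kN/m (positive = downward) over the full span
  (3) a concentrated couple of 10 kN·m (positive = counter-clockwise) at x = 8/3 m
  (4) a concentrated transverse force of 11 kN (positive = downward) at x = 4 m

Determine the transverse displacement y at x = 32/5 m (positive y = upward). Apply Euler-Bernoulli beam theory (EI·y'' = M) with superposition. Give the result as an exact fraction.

y(32/5) = 236803/316406250 m

Load 1 — point force P=14 kN at a=16/3 m (b=L-a=8/3):
  y_1 = -Pa(L-x)(2Lx-a²-x²)/(6LEI)  [x>a] = -14·(16/3)·(8-(32/5))·(2·8·(32/5)-(16/3)²-(32/5)²)/(6·8·200000) = -12992/31640625 m
Load 2 — uniform load w=-9 kN/m over full span:
  y_2 = -wx(L³-2Lx²+x³)/(24EI) = -(-9)·(32/5)·(8³-2·8·(32/5)²+(32/5)³)/(24·200000) = 2784/1953125 m
Load 3 — applied couple M₀=10 kN·m at a=8/3 m (b=L-a=16/3):
  y_3 = (M₀x³/(6L)-M₀(x-a)²/2+C₁x)/EI  [x>a] with C₁=M₀(3b²-L²)/(6L)=40/9 = (10·(32/5)³/(6·8)-10·((32/5)-(8/3))²/2+(40/9)·(32/5))/200000 = 47/703125 m
Load 4 — point force P=11 kN at a=4 m (b=L-a=4):
  y_4 = -Pa(L-x)(2Lx-a²-x²)/(6LEI)  [x>a] = -11·4·(8-(32/5))·(2·8·(32/5)-4²-(32/5)²)/(6·8·200000) = -781/2343750 m
Superposition: y = Σ y_i = 236803/316406250 m ≈ 0.000748 m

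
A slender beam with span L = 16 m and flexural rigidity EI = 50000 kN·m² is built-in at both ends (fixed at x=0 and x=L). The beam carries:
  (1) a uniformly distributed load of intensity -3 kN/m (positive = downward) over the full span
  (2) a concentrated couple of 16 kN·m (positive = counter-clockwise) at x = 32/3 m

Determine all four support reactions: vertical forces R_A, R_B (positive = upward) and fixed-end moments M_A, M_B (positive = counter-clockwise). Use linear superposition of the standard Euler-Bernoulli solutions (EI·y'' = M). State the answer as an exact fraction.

R_A = -68/3 kN, M_A = -176/3 kN·m, R_B = -76/3 kN, M_B = 64 kN·m

Load 1 — uniform load w=-3 kN/m over full span:
  R_A = wL/2 = (-3)·16/2 = -24 kN
  M_A = wL²/12 = (-3)·16²/12 = -64 kN·m
  R_B = wL/2 = (-3)·16/2 = -24 kN
  M_B = -wL²/12 = -(-3)·16²/12 = 64 kN·m
Load 2 — applied couple M₀=16 kN·m at a=32/3 m (b=L-a=16/3):
  R_A = 6M₀ab/L³ = 6·16·(32/3)·(16/3)/16³ = 4/3 kN
  M_A = M₀b(2a-b)/L² = 16·(16/3)·(2·(32/3)-(16/3))/16² = 16/3 kN·m
  R_B = -6M₀ab/L³ = -6·16·(32/3)·(16/3)/16³ = -4/3 kN
  M_B = M₀a(2b-a)/L² = 16·(32/3)·(2·(16/3)-(32/3))/16² = 0 kN·m
Superposition: R_A = -68/3 kN, M_A = -176/3 kN·m, R_B = -76/3 kN, M_B = 64 kN·m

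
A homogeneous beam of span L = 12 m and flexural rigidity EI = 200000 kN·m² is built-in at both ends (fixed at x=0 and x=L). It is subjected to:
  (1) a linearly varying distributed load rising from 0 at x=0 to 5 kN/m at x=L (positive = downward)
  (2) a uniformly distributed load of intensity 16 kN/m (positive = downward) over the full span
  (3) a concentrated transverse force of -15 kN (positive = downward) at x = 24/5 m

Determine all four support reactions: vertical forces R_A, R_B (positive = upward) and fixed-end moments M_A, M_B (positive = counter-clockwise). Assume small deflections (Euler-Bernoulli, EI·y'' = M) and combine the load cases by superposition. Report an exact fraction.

Load 1 — triangular load w₀=5 kN/m (0→w₀ over full span):
  R_A = 3w₀L/20 = 3·5·12/20 = 9 kN
  M_A = w₀L²/30 = 5·12²/30 = 24 kN·m
  R_B = 7w₀L/20 = 7·5·12/20 = 21 kN
  M_B = -w₀L²/20 = -5·12²/20 = -36 kN·m
Load 2 — uniform load w=16 kN/m over full span:
  R_A = wL/2 = 16·12/2 = 96 kN
  M_A = wL²/12 = 16·12²/12 = 192 kN·m
  R_B = wL/2 = 16·12/2 = 96 kN
  M_B = -wL²/12 = -16·12²/12 = -192 kN·m
Load 3 — point force P=-15 kN at a=24/5 m (b=L-a=36/5):
  R_A = Pb²(3a+b)/L³ = (-15)·(36/5)²·(3·(24/5)+(36/5))/12³ = -243/25 kN
  M_A = Pab²/L² = (-15)·(24/5)·(36/5)²/12² = -648/25 kN·m
  R_B = Pa²(a+3b)/L³ = (-15)·(24/5)²·((24/5)+3·(36/5))/12³ = -132/25 kN
  M_B = -Pa²b/L² = -(-15)·(24/5)²·(36/5)/12² = 432/25 kN·m
Superposition: R_A = 2382/25 kN, M_A = 4752/25 kN·m, R_B = 2793/25 kN, M_B = -5268/25 kN·m

R_A = 2382/25 kN, M_A = 4752/25 kN·m, R_B = 2793/25 kN, M_B = -5268/25 kN·m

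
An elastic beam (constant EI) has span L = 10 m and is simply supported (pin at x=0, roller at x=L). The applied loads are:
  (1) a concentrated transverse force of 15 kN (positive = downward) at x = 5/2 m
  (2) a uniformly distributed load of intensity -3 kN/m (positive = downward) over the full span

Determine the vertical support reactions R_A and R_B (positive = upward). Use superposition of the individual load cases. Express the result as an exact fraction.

Load 1 — point force P=15 kN at a=5/2 m (b=L-a=15/2):
  R_A = Pb/L = 15·(15/2)/10 = 45/4 kN
  R_B = Pa/L = 15·(5/2)/10 = 15/4 kN
Load 2 — uniform load w=-3 kN/m over full span:
  R_A = wL/2 = (-3)·10/2 = -15 kN
  R_B = wL/2 = (-3)·10/2 = -15 kN
Superposition: R_A = -15/4 kN, R_B = -45/4 kN

R_A = -15/4 kN, R_B = -45/4 kN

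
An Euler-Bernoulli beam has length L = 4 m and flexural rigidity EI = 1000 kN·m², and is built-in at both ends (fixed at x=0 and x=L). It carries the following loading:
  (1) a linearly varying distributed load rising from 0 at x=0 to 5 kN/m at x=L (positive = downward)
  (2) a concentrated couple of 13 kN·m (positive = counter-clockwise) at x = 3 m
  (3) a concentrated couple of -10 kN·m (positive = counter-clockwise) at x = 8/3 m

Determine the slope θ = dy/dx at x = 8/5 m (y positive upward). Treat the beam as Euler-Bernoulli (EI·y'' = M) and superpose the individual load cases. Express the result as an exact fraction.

Load 1 — triangular load w₀=5 kN/m (0→w₀ over full span):
  θ_1 = -w₀(2x(L-x)(L-2x)(x+2L)+x²(L-x)²)/(120LEI) = -5·(2·(8/5)·(4-(8/5))·(4-2·(8/5))·((8/5)+2·4)+(8/5)²·(4-(8/5))²)/(120·4·1000) = -12/15625 rad
Load 2 — applied couple M₀=13 kN·m at a=3 m (b=L-a=1):
  θ_2 = (R_Ax²/2 - M_Ax)/EI  [x≤a] with R_A=117/32, M_A=65/16 = ((117/32)·(8/5)²/2 - (65/16)·(8/5))/1000 = -91/50000 rad
Load 3 — applied couple M₀=-10 kN·m at a=8/3 m (b=L-a=4/3):
  θ_3 = (R_Ax²/2 - M_Ax)/EI  [x≤a] with R_A=-10/3, M_A=-10/3 = ((-10/3)·(8/5)²/2 - (-10/3)·(8/5))/1000 = 2/1875 rad
Superposition: θ = Σ θ_i = -1141/750000 rad ≈ -0.001521 rad

θ(8/5) = -1141/750000 rad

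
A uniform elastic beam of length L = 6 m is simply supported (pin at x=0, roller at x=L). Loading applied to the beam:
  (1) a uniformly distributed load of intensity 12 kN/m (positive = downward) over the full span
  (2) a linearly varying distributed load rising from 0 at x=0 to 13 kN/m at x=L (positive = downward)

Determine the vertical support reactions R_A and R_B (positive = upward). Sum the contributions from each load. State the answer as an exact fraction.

R_A = 49 kN, R_B = 62 kN

Load 1 — uniform load w=12 kN/m over full span:
  R_A = wL/2 = 12·6/2 = 36 kN
  R_B = wL/2 = 12·6/2 = 36 kN
Load 2 — triangular load w₀=13 kN/m (0→w₀ over full span):
  R_A = w₀L/6 = 13·6/6 = 13 kN
  R_B = w₀L/3 = 13·6/3 = 26 kN
Superposition: R_A = 49 kN, R_B = 62 kN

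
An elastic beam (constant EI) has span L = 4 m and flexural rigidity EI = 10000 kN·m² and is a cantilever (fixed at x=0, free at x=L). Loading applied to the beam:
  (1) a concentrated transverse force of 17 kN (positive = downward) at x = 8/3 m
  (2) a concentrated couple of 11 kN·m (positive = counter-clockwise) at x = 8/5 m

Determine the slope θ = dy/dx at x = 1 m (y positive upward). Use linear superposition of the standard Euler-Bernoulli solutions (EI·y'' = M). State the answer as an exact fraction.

Load 1 — point force P=17 kN at a=8/3 m (b=L-a=4/3):
  θ_1 = -Px(2a-x)/(2EI)  [x≤a] = -17·1·(2·(8/3)-1)/(2·10000) = -221/60000 rad
Load 2 — applied couple M₀=11 kN·m at a=8/5 m (b=L-a=12/5):
  θ_2 = M₀x/EI  [x≤a] = 11·1/10000 = 11/10000 rad
Superposition: θ = Σ θ_i = -31/12000 rad ≈ -0.002583 rad

θ(1) = -31/12000 rad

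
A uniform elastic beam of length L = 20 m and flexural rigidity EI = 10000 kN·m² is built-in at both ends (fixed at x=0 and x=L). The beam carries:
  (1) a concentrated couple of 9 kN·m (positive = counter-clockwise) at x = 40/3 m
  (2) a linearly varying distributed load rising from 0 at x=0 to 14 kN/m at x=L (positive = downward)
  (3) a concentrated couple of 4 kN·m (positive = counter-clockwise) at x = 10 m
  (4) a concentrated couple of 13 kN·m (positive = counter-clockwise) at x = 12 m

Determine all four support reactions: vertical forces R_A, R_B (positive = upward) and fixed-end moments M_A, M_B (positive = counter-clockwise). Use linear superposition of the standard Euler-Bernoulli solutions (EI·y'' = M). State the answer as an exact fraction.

R_A = 10959/250 kN, M_A = 14612/75 kN·m, R_B = 24041/250 kN, M_B = -6936/25 kN·m

Load 1 — applied couple M₀=9 kN·m at a=40/3 m (b=L-a=20/3):
  R_A = 6M₀ab/L³ = 6·9·(40/3)·(20/3)/20³ = 3/5 kN
  M_A = M₀b(2a-b)/L² = 9·(20/3)·(2·(40/3)-(20/3))/20² = 3 kN·m
  R_B = -6M₀ab/L³ = -6·9·(40/3)·(20/3)/20³ = -3/5 kN
  M_B = M₀a(2b-a)/L² = 9·(40/3)·(2·(20/3)-(40/3))/20² = 0 kN·m
Load 2 — triangular load w₀=14 kN/m (0→w₀ over full span):
  R_A = 3w₀L/20 = 3·14·20/20 = 42 kN
  M_A = w₀L²/30 = 14·20²/30 = 560/3 kN·m
  R_B = 7w₀L/20 = 7·14·20/20 = 98 kN
  M_B = -w₀L²/20 = -14·20²/20 = -280 kN·m
Load 3 — applied couple M₀=4 kN·m at a=10 m (b=L-a=10):
  R_A = 6M₀ab/L³ = 6·4·10·10/20³ = 3/10 kN
  M_A = M₀b(2a-b)/L² = 4·10·(2·10-10)/20² = 1 kN·m
  R_B = -6M₀ab/L³ = -6·4·10·10/20³ = -3/10 kN
  M_B = M₀a(2b-a)/L² = 4·10·(2·10-10)/20² = 1 kN·m
Load 4 — applied couple M₀=13 kN·m at a=12 m (b=L-a=8):
  R_A = 6M₀ab/L³ = 6·13·12·8/20³ = 117/125 kN
  M_A = M₀b(2a-b)/L² = 13·8·(2·12-8)/20² = 104/25 kN·m
  R_B = -6M₀ab/L³ = -6·13·12·8/20³ = -117/125 kN
  M_B = M₀a(2b-a)/L² = 13·12·(2·8-12)/20² = 39/25 kN·m
Superposition: R_A = 10959/250 kN, M_A = 14612/75 kN·m, R_B = 24041/250 kN, M_B = -6936/25 kN·m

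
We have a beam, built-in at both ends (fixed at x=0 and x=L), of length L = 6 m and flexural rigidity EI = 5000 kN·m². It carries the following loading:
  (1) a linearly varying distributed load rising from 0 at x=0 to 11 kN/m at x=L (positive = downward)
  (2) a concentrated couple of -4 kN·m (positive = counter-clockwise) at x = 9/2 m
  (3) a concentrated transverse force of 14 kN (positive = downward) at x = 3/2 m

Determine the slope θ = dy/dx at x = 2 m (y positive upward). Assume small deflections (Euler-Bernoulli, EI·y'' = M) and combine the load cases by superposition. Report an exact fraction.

Load 1 — triangular load w₀=11 kN/m (0→w₀ over full span):
  θ_1 = -w₀(2x(L-x)(L-2x)(x+2L)+x²(L-x)²)/(120LEI) = -11·(2·2·(6-2)·(6-2·2)·(2+2·6)+2²·(6-2)²)/(120·6·5000) = -44/28125 rad
Load 2 — applied couple M₀=-4 kN·m at a=9/2 m (b=L-a=3/2):
  θ_2 = (R_Ax²/2 - M_Ax)/EI  [x≤a] with R_A=-3/4, M_A=-5/4 = ((-3/4)·2²/2 - (-5/4)·2)/5000 = 1/5000 rad
Load 3 — point force P=14 kN at a=3/2 m (b=L-a=9/2):
  θ_3 = Pa²(L-x)(2bL-(3b+a)(L-x))/(2L³EI)  [x>a] = 14·(3/2)²·(6-2)·(2·(9/2)·6-(3·(9/2)+(3/2))·(6-2))/(2·6³·5000) = -7/20000 rad
Superposition: θ = Σ θ_i = -1543/900000 rad ≈ -0.001714 rad

θ(2) = -1543/900000 rad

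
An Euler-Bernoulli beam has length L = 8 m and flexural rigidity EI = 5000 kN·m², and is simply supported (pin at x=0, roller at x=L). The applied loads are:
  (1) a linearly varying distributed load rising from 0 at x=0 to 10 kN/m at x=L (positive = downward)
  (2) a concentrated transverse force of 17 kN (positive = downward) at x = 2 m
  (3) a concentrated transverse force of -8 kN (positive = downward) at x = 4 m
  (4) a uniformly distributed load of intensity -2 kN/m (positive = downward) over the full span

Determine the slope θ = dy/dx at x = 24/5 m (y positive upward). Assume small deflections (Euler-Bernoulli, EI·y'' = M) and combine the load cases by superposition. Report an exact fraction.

Load 1 — triangular load w₀=10 kN/m (0→w₀ over full span):
  θ_1 = -w₀(7L⁴-30L²x²+15x⁴)/(360LEI) = -10·(7·8⁴-30·8²·(24/5)²+15·(24/5)⁴)/(360·8·5000) = 3712/703125 rad
Load 2 — point force P=17 kN at a=2 m (b=L-a=6):
  θ_2 = -Pa(2L²-6Lx+3x²+a²)/(6LEI)  [x>a] = -17·2·(2·8²-6·8·(24/5)+3·(24/5)²+2²)/(6·8·5000) = 1037/250000 rad
Load 3 — point force P=-8 kN at a=4 m (b=L-a=4):
  θ_3 = -Pa(2L²-6Lx+3x²+a²)/(6LEI)  [x>a] = -(-8)·4·(2·8²-6·8·(24/5)+3·(24/5)²+4²)/(6·8·5000) = -36/15625 rad
Load 4 — uniform load w=-2 kN/m over full span:
  θ_4 = -w(L³-6Lx²+4x³)/(24EI) = -(-2)·(8³-6·8·(24/5)²+4·(24/5)³)/(24·5000) = -592/234375 rad
Superposition: θ = Σ θ_i = 51721/11250000 rad ≈ 0.004597 rad

θ(24/5) = 51721/11250000 rad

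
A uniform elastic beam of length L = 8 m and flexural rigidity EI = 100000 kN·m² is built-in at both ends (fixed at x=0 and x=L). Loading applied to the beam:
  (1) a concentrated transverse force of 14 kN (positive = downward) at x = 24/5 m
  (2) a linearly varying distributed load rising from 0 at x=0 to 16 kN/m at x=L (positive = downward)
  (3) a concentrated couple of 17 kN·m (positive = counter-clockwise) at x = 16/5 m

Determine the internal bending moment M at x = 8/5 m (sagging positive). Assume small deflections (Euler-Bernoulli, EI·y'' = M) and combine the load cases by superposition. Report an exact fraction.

Load 1 — point force P=14 kN at a=24/5 m (b=L-a=16/5):
  M_1 = Pb²(3a+b)x/L³ - Pab²/L²  [x≤a] = 14·(16/5)²·(3·(24/5)+(16/5))·(8/5)/8³ - 14·(24/5)·(16/5)²/8² = -1792/625 kN·m
Load 2 — triangular load w₀=16 kN/m (0→w₀ over full span):
  M_2 = 3w₀Lx/20 - w₀L²/30 - w₀x³/(6L) = 3·16·8·(8/5)/20 - 16·8²/30 - 16·(8/5)³/(6·8) = -1792/375 kN·m
Load 3 — applied couple M₀=17 kN·m at a=16/5 m (b=L-a=24/5):
  M_3 = R_Ax - M_A  [x≤a] with R_A=153/50, M_A=51/25 = (153/50)·(8/5) - (51/25) = 357/125 kN·m
Superposition: M = Σ M_i = -8981/1875 kN·m ≈ -4.789867 kN·m

M(8/5) = -8981/1875 kN·m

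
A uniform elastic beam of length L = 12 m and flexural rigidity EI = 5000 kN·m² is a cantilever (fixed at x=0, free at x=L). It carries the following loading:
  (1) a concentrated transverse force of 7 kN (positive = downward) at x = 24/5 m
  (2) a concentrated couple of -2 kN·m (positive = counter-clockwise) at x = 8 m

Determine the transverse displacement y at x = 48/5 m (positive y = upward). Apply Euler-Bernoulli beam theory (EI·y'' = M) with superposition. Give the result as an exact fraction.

y(48/5) = -2296/15625 m

Load 1 — point force P=7 kN at a=24/5 m (b=L-a=36/5):
  y_1 = -Pa²(3x-a)/(6EI)  [x>a] = -7·(24/5)²·(3·(48/5)-(24/5))/(6·5000) = -2016/15625 m
Load 2 — applied couple M₀=-2 kN·m at a=8 m (b=L-a=4):
  y_2 = M₀a(2x-a)/(2EI)  [x>a] = (-2)·8·(2·(48/5)-8)/(2·5000) = -56/3125 m
Superposition: y = Σ y_i = -2296/15625 m ≈ -0.146944 m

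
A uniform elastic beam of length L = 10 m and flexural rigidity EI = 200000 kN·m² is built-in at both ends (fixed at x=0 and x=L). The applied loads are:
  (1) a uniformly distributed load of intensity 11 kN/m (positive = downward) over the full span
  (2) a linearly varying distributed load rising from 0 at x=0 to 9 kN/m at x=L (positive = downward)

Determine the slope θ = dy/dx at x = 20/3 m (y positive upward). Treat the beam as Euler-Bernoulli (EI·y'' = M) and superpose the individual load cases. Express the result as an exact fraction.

θ(20/3) = 19/40500 rad

Load 1 — uniform load w=11 kN/m over full span:
  θ_1 = -wx(L-x)(L-2x)/(12EI) = -11·(20/3)·(10-(20/3))·(10-2·(20/3))/(12·200000) = 11/32400 rad
Load 2 — triangular load w₀=9 kN/m (0→w₀ over full span):
  θ_2 = -w₀(2x(L-x)(L-2x)(x+2L)+x²(L-x)²)/(120LEI) = -9·(2·(20/3)·(10-(20/3))·(10-2·(20/3))·((20/3)+2·10)+(20/3)²·(10-(20/3))²)/(120·10·200000) = 7/54000 rad
Superposition: θ = Σ θ_i = 19/40500 rad ≈ 0.000469 rad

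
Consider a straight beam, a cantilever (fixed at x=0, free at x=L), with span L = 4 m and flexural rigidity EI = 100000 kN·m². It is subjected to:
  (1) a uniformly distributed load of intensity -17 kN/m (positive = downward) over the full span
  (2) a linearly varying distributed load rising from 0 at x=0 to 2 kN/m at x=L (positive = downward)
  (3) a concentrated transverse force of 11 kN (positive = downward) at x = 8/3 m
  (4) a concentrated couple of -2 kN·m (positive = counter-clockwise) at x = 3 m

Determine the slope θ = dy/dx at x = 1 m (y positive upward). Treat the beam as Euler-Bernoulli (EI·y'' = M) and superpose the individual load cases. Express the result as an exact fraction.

Load 1 — uniform load w=-17 kN/m over full span:
  θ_1 = -wx(x²-3Lx+3L²)/(6EI) = -(-17)·1·(1²-3·4·1+3·4²)/(6·100000) = 629/600000 rad
Load 2 — triangular load w₀=2 kN/m (0→w₀ over full span):
  θ_2 = (w₀Lx²/4-w₀L²x/3-w₀x⁴/(24L))/EI = (2·4·1²/4-2·4²·1/3-2·1⁴/(24·4))/100000 = -139/1600000 rad
Load 3 — point force P=11 kN at a=8/3 m (b=L-a=4/3):
  θ_3 = -Px(2a-x)/(2EI)  [x≤a] = -11·1·(2·(8/3)-1)/(2·100000) = -143/600000 rad
Load 4 — applied couple M₀=-2 kN·m at a=3 m (b=L-a=1):
  θ_4 = M₀x/EI  [x≤a] = (-2)·1/100000 = -1/50000 rad
Superposition: θ = Σ θ_i = 9/12800 rad ≈ 0.000703 rad

θ(1) = 9/12800 rad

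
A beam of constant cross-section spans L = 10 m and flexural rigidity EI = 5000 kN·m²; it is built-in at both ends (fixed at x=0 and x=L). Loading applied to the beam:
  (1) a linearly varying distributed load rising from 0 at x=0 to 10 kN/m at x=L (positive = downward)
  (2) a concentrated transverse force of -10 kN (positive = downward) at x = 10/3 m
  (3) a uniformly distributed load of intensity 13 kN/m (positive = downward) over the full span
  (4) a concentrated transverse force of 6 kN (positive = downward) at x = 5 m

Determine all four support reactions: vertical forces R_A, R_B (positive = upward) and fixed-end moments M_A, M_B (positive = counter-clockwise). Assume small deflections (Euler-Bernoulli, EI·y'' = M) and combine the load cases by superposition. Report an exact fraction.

Load 1 — triangular load w₀=10 kN/m (0→w₀ over full span):
  R_A = 3w₀L/20 = 3·10·10/20 = 15 kN
  M_A = w₀L²/30 = 10·10²/30 = 100/3 kN·m
  R_B = 7w₀L/20 = 7·10·10/20 = 35 kN
  M_B = -w₀L²/20 = -10·10²/20 = -50 kN·m
Load 2 — point force P=-10 kN at a=10/3 m (b=L-a=20/3):
  R_A = Pb²(3a+b)/L³ = (-10)·(20/3)²·(3·(10/3)+(20/3))/10³ = -200/27 kN
  M_A = Pab²/L² = (-10)·(10/3)·(20/3)²/10² = -400/27 kN·m
  R_B = Pa²(a+3b)/L³ = (-10)·(10/3)²·((10/3)+3·(20/3))/10³ = -70/27 kN
  M_B = -Pa²b/L² = -(-10)·(10/3)²·(20/3)/10² = 200/27 kN·m
Load 3 — uniform load w=13 kN/m over full span:
  R_A = wL/2 = 13·10/2 = 65 kN
  M_A = wL²/12 = 13·10²/12 = 325/3 kN·m
  R_B = wL/2 = 13·10/2 = 65 kN
  M_B = -wL²/12 = -13·10²/12 = -325/3 kN·m
Load 4 — point force P=6 kN at a=5 m (b=L-a=5):
  R_A = Pb²(3a+b)/L³ = 6·5²·(3·5+5)/10³ = 3 kN
  M_A = Pab²/L² = 6·5·5²/10² = 15/2 kN·m
  R_B = Pa²(a+3b)/L³ = 6·5²·(5+3·5)/10³ = 3 kN
  M_B = -Pa²b/L² = -6·5²·5/10² = -15/2 kN·m
Superposition: R_A = 2041/27 kN, M_A = 7255/54 kN·m, R_B = 2711/27 kN, M_B = -8555/54 kN·m

R_A = 2041/27 kN, M_A = 7255/54 kN·m, R_B = 2711/27 kN, M_B = -8555/54 kN·m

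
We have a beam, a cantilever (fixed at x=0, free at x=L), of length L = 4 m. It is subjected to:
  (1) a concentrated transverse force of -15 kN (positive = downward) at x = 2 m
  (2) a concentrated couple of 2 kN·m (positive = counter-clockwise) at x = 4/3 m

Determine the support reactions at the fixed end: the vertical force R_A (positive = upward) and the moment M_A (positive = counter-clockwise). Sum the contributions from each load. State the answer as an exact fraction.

R_A = -15 kN, M_A = -32 kN·m

Load 1 — point force P=-15 kN at a=2 m (b=L-a=2):
  R_A = P = (-15) = -15 kN
  M_A = Pa = (-15)·2 = -30 kN·m
Load 2 — applied couple M₀=2 kN·m at a=4/3 m (b=L-a=8/3):
  R_A = 0 kN
  M_A = -M₀ = -2 kN·m
Superposition: R_A = -15 kN, M_A = -32 kN·m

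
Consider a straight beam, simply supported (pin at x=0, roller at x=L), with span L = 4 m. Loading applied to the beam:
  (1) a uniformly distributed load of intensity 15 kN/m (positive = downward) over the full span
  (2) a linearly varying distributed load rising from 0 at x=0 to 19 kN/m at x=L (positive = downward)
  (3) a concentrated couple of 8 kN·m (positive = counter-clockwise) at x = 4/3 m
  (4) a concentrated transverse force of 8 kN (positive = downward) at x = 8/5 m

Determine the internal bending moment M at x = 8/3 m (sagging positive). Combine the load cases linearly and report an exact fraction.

M(8/3) = 19048/405 kN·m

Load 1 — uniform load w=15 kN/m over full span:
  M_1 = wx(L-x)/2 = 15·(8/3)·(4-(8/3))/2 = 80/3 kN·m
Load 2 — triangular load w₀=19 kN/m (0→w₀ over full span):
  M_2 = w₀Lx/6 - w₀x³/(6L) = 19·4·(8/3)/6 - 19·(8/3)³/(6·4) = 1520/81 kN·m
Load 3 — applied couple M₀=8 kN·m at a=4/3 m (b=L-a=8/3):
  M_3 = M₀x/L - M₀  [x>a] = 8·(8/3)/4 - 8 = -8/3 kN·m
Load 4 — point force P=8 kN at a=8/5 m (b=L-a=12/5):
  M_4 = Pa(L-x)/L  [x>a] = 8·(8/5)·(4-(8/3))/4 = 64/15 kN·m
Superposition: M = Σ M_i = 19048/405 kN·m ≈ 47.032099 kN·m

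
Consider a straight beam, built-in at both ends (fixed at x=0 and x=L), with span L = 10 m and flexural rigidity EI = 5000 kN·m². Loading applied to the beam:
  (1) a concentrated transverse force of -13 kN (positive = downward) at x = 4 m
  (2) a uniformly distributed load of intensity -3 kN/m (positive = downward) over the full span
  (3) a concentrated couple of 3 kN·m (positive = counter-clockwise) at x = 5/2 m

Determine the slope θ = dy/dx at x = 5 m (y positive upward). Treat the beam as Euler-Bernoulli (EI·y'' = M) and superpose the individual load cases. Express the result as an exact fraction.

Load 1 — point force P=-13 kN at a=4 m (b=L-a=6):
  θ_1 = Pa²(L-x)(2bL-(3b+a)(L-x))/(2L³EI)  [x>a] = (-13)·4²·(10-5)·(2·6·10-(3·6+4)·(10-5))/(2·10³·5000) = -13/12500 rad
Load 2 — uniform load w=-3 kN/m over full span:
  θ_2 = -wx(L-x)(L-2x)/(12EI) = -(-3)·5·(10-5)·(10-2·5)/(12·5000) = 0 rad
Load 3 — applied couple M₀=3 kN·m at a=5/2 m (b=L-a=15/2):
  θ_3 = (R_Ax²/2 - M_Ax - M₀(x-a))/EI  [x>a] with R_A=27/80, M_A=-9/16 = ((27/80)·5²/2 - (-9/16)·5 - 3·(5-(5/2)))/5000 = -3/32000 rad
Superposition: θ = Σ θ_i = -907/800000 rad ≈ -0.001134 rad

θ(5) = -907/800000 rad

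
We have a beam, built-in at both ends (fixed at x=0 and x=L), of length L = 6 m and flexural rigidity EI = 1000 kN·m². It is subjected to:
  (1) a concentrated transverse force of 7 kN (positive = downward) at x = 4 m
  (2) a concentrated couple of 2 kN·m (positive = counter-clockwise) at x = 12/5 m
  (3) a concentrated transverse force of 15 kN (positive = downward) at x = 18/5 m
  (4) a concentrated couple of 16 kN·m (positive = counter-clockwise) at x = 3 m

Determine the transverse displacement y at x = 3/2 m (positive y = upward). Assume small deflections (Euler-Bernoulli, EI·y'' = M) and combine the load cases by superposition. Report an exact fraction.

Load 1 — point force P=7 kN at a=4 m (b=L-a=2):
  y_1 = -Pb²x²(3aL-(3a+b)x)/(6L³EI)  [x≤a] = -7·2²·(3/2)²·(3·4·6-(3·4+2)·(3/2))/(6·6³·1000) = -119/48000 m
Load 2 — applied couple M₀=2 kN·m at a=12/5 m (b=L-a=18/5):
  y_2 = (R_Ax³/6 - M_Ax²/2)/EI  [x≤a] with R_A=12/25, M_A=6/25 = ((12/25)·(3/2)³/6 - (6/25)·(3/2)²/2)/1000 = 0 m
Load 3 — point force P=15 kN at a=18/5 m (b=L-a=12/5):
  y_3 = -Pb²x²(3aL-(3a+b)x)/(6L³EI)  [x≤a] = -15·(12/5)²·(3/2)²·(3·(18/5)·6-(3·(18/5)+(12/5))·(3/2))/(6·6³·1000) = -27/4000 m
Load 4 — applied couple M₀=16 kN·m at a=3 m (b=L-a=3):
  y_4 = (R_Ax³/6 - M_Ax²/2)/EI  [x≤a] with R_A=4, M_A=4 = (4·(3/2)³/6 - 4·(3/2)²/2)/1000 = -9/4000 m
Superposition: y = Σ y_i = -551/48000 m ≈ -0.011479 m

y(3/2) = -551/48000 m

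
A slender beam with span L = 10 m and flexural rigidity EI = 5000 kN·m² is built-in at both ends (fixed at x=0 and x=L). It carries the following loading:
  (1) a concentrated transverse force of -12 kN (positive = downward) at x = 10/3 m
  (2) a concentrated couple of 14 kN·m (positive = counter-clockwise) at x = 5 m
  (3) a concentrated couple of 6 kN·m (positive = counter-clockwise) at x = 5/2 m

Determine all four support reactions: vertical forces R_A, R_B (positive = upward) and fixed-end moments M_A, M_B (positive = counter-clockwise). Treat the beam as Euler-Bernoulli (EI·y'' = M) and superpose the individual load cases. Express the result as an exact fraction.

Load 1 — point force P=-12 kN at a=10/3 m (b=L-a=20/3):
  R_A = Pb²(3a+b)/L³ = (-12)·(20/3)²·(3·(10/3)+(20/3))/10³ = -80/9 kN
  M_A = Pab²/L² = (-12)·(10/3)·(20/3)²/10² = -160/9 kN·m
  R_B = Pa²(a+3b)/L³ = (-12)·(10/3)²·((10/3)+3·(20/3))/10³ = -28/9 kN
  M_B = -Pa²b/L² = -(-12)·(10/3)²·(20/3)/10² = 80/9 kN·m
Load 2 — applied couple M₀=14 kN·m at a=5 m (b=L-a=5):
  R_A = 6M₀ab/L³ = 6·14·5·5/10³ = 21/10 kN
  M_A = M₀b(2a-b)/L² = 14·5·(2·5-5)/10² = 7/2 kN·m
  R_B = -6M₀ab/L³ = -6·14·5·5/10³ = -21/10 kN
  M_B = M₀a(2b-a)/L² = 14·5·(2·5-5)/10² = 7/2 kN·m
Load 3 — applied couple M₀=6 kN·m at a=5/2 m (b=L-a=15/2):
  R_A = 6M₀ab/L³ = 6·6·(5/2)·(15/2)/10³ = 27/40 kN
  M_A = M₀b(2a-b)/L² = 6·(15/2)·(2·(5/2)-(15/2))/10² = -9/8 kN·m
  R_B = -6M₀ab/L³ = -6·6·(5/2)·(15/2)/10³ = -27/40 kN
  M_B = M₀a(2b-a)/L² = 6·(5/2)·(2·(15/2)-(5/2))/10² = 15/8 kN·m
Superposition: R_A = -2201/360 kN, M_A = -1109/72 kN·m, R_B = -2119/360 kN, M_B = 1027/72 kN·m

R_A = -2201/360 kN, M_A = -1109/72 kN·m, R_B = -2119/360 kN, M_B = 1027/72 kN·m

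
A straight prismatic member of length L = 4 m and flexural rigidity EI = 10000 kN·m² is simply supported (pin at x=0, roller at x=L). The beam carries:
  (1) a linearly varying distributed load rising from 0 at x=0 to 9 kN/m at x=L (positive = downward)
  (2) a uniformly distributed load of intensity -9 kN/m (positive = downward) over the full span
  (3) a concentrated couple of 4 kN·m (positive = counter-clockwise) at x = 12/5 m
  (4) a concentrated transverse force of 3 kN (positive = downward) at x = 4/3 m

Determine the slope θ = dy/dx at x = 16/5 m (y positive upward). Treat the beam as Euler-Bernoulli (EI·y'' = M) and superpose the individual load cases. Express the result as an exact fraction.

θ(16/5) = -7103/10546875 rad

Load 1 — triangular load w₀=9 kN/m (0→w₀ over full span):
  θ_1 = -w₀(7L⁴-30L²x²+15x⁴)/(360LEI) = -9·(7·4⁴-30·4²·(16/5)²+15·(16/5)⁴)/(360·4·10000) = 757/781250 rad
Load 2 — uniform load w=-9 kN/m over full span:
  θ_2 = -w(L³-6Lx²+4x³)/(24EI) = -(-9)·(4³-6·4·(16/5)²+4·(16/5)³)/(24·10000) = -297/156250 rad
Load 3 — applied couple M₀=4 kN·m at a=12/5 m (b=L-a=8/5):
  θ_3 = (M₀x²/(2L)-M₀(x-a)+C₁)/EI  [x>a] with C₁=M₀(3b²-L²)/(6L)=-104/75 = (4·(16/5)²/(2·4)-4·((16/5)-(12/5))+(-104/75))/10000 = 1/18750 rad
Load 4 — point force P=3 kN at a=4/3 m (b=L-a=8/3):
  θ_4 = -Pa(2L²-6Lx+3x²+a²)/(6LEI)  [x>a] = -3·(4/3)·(2·4²-6·4·(16/5)+3·(16/5)²+(4/3)²)/(6·4·10000) = 173/843750 rad
Superposition: θ = Σ θ_i = -7103/10546875 rad ≈ -0.000673 rad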